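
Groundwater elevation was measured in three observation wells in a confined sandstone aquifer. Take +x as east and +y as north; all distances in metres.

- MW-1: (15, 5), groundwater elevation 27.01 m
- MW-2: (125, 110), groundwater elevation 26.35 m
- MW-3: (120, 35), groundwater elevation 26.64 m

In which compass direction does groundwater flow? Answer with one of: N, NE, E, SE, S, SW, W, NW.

Three-point gradient (reference MW-1): Δ to MW-2 = (110, 105, -0.66), Δ to MW-3 = (105, 30, -0.37).
∂h/∂x = -0.002466, ∂h/∂y = -0.003702 (det = -7725).
Flow = −∇h = (+0.002466 east, +0.003702 north), which points northeast.

NE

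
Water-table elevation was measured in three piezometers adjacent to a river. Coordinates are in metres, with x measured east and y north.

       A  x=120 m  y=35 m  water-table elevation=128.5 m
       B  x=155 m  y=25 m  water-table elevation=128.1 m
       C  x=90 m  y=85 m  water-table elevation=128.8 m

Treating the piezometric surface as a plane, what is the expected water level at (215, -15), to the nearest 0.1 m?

127.4 m

Taking A as reference: B−A = (35, -10, -0.4); C−A = (-30, 50, +0.3).
Solve a·Δx + b·Δy = Δh: det = 35·50 − (-30)·(-10) = 1450.
∂h/∂x = [(-0.4)·50 − (+0.3)·(-10)] / 1450 = -0.01172
∂h/∂y = [35·(+0.3) − (-30)·(-0.4)] / 1450 = -0.001034
h(215, -15) = 128.5 + (-0.01172)·(95) + (-0.001034)·(-50) = 128.5 -1.114 +0.052 = 127.438 m.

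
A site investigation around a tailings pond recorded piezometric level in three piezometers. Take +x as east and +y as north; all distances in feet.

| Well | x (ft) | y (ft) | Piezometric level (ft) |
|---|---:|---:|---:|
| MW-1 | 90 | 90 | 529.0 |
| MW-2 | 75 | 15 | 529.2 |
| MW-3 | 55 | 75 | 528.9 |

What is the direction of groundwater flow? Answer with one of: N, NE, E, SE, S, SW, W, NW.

Taking MW-1 as reference: MW-2−MW-1 = (-15, -75, +0.2); MW-3−MW-1 = (-35, -15, -0.1).
Solve a·Δx + b·Δy = Δh: det = (-15)·(-15) − (-35)·(-75) = -2400.
∂h/∂x = [(+0.2)·(-15) − (-0.1)·(-75)] / -2400 = +0.004375
∂h/∂y = [(-15)·(-0.1) − (-35)·(+0.2)] / -2400 = -0.003542
Flow = −∇h = (-0.004375 east, +0.003542 north), which points northwest.

NW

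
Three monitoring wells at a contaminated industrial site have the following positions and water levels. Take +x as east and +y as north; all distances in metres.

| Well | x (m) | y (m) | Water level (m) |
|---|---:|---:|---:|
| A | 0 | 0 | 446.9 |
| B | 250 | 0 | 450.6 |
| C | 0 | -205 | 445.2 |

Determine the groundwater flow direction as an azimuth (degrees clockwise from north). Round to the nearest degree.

241°

∂h/∂x = (450.6 − 446.9) / (250 − 0) = +0.01480
∂h/∂y = (445.2 − 446.9) / (-205 − 0) = +0.008293
Flow direction (−∇h) has components (-0.01480 E, -0.008293 N).
Azimuth = atan2(E, N) = atan2(-0.01480, -0.008293) = 240.7° ≈ 241°.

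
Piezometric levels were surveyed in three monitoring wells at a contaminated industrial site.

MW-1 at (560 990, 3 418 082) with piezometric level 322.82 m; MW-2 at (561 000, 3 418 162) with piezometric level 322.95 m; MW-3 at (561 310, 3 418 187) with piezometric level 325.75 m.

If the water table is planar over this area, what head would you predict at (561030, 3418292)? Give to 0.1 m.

Differences from MW-1: to MW-2 (Δx, Δy, Δh) = (10, 80, +0.13); to MW-3 = (320, 105, +2.93).
Determinant of the coordinate differences = 10·105 − 320·80 = -24550.
∂h/∂x = [(+0.13)·105 − (+2.93)·80] / -24550 = +0.008992
∂h/∂y = [10·(+2.93) − 320·(+0.13)] / -24550 = +0.0005010
h(561030, 3418292) = 322.82 + (+0.008992)·(40) + (+0.0005010)·(210) = 322.82 +0.360 +0.105 = 323.285 m.

323.3 m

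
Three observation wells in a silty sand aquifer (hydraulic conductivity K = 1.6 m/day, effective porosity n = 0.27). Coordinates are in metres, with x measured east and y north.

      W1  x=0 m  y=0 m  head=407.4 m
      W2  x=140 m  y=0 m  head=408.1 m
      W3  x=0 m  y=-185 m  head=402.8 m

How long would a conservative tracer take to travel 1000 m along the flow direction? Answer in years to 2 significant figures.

18 years

∂h/∂x = (408.1 − 407.4) / (140 − 0) = +0.005000
∂h/∂y = (402.8 − 407.4) / (-185 − 0) = +0.02486
|∇h| = √(0.005000² + 0.02486²) = 0.02536
Seepage velocity v = K·i/n = 1.6 × 0.02536 / 0.27 = 0.1503 m/day.
t = 1000 / 0.1503 = 6653 days = 18.2 years.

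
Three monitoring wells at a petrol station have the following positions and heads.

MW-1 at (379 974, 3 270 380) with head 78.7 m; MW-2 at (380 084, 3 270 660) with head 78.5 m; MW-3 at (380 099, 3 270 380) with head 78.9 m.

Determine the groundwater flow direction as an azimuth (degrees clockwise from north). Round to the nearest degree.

With h = a·x + b·y + c and MW-1 as origin, the differences give:
  110·a + 280·b = -0.2
  125·a + 0·b = +0.2
Eliminate b (×0 and ×280, subtract): -35000·a = -56.00 → a = ∂h/∂x = +0.001600
Back-substitute: b = ∂h/∂y = -0.001343.
Flow direction (−∇h) has components (-0.001600 E, +0.001343 N).
Azimuth = atan2(E, N) = atan2(-0.001600, +0.001343) = 310.0° ≈ 310°.

310°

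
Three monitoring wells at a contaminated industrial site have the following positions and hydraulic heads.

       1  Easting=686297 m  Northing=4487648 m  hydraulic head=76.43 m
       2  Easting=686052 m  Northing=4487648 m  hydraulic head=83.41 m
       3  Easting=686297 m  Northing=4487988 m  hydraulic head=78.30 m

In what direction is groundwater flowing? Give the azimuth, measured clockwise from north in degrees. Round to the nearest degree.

101°

∂h/∂x = (83.41 − 76.43) / (686052 − 686297) = -0.02849
∂h/∂y = (78.30 − 76.43) / (4487988 − 4487648) = +0.005500
Flow direction (−∇h) has components (+0.02849 E, -0.005500 N).
Azimuth = atan2(E, N) = atan2(+0.02849, -0.005500) = 100.9° ≈ 101°.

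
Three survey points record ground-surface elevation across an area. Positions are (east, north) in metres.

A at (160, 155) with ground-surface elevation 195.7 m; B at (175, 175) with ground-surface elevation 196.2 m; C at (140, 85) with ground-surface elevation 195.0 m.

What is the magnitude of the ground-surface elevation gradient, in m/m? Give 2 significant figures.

0.032 m/m

Taking A as reference: B−A = (15, 20, +0.5); C−A = (-20, -70, -0.7).
Determinant of the coordinate differences = 15·(-70) − (-20)·20 = -650.
∂z/∂x = [(+0.5)·(-70) − (-0.7)·20] / -650 = +0.03231
∂z/∂y = [15·(-0.7) − (-20)·(+0.5)] / -650 = +0.0007692
|∇f| = √(0.03231² + 0.0007692²) = 0.03232 m/m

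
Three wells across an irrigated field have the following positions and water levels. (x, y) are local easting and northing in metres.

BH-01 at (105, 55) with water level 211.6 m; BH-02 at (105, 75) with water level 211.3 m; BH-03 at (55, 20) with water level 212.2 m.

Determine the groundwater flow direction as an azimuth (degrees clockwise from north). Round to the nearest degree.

006°

Taking BH-01 as reference: BH-02−BH-01 = (0, 20, -0.3); BH-03−BH-01 = (-50, -35, +0.6).
Determinant of the coordinate differences = 0·(-35) − (-50)·20 = 1000.
∂h/∂x = [(-0.3)·(-35) − (+0.6)·20] / 1000 = -0.001500
∂h/∂y = [0·(+0.6) − (-50)·(-0.3)] / 1000 = -0.01500
Flow direction (−∇h) has components (+0.001500 E, +0.01500 N).
Azimuth = atan2(E, N) = atan2(+0.001500, +0.01500) = 5.7° ≈ 006°.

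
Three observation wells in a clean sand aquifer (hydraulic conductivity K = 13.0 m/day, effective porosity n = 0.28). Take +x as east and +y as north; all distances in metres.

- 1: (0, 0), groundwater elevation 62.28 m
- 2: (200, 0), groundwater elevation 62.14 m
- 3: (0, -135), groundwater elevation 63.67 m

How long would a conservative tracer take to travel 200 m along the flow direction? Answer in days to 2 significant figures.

∂h/∂x = (62.14 − 62.28) / (200 − 0) = -0.0007000
∂h/∂y = (63.67 − 62.28) / (-135 − 0) = -0.01030
|∇h| = √(-0.0007000² + -0.01030²) = 0.01032
Seepage velocity v = K·i/n = 13.0 × 0.01032 / 0.28 = 0.4791 m/day.
t = 200 / 0.4791 = 417.4 days.

420 days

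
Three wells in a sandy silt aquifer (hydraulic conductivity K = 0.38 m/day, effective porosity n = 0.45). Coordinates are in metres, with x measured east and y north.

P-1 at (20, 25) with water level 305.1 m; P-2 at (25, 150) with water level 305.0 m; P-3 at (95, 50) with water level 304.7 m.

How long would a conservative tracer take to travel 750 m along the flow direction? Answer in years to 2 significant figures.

470 years

With h = a·x + b·y + c and P-1 as origin, the differences give:
  5·a + 125·b = -0.1
  75·a + 25·b = -0.4
Eliminate b (×25 and ×125, subtract): -9250·a = 47.50 → a = ∂h/∂x = -0.005135
Back-substitute: b = ∂h/∂y = -0.0005946.
|∇h| = √(-0.005135² + -0.0005946²) = 0.005169
Seepage velocity v = K·i/n = 0.38 × 0.005169 / 0.45 = 0.004365 m/day.
t = 750 / 0.004365 = 1.718e+05 days = 470 years.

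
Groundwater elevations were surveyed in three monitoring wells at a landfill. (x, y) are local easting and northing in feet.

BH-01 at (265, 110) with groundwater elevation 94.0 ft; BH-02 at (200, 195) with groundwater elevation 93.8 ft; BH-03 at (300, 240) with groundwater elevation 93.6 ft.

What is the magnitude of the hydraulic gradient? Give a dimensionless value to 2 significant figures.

0.0030

Differences from BH-01: to BH-02 (Δx, Δy, Δh) = (-65, 85, -0.2); to BH-03 = (35, 130, -0.4).
Determinant of the coordinate differences = (-65)·130 − 35·85 = -11425.
∂h/∂x = [(-0.2)·130 − (-0.4)·85] / -11425 = -0.0007002
∂h/∂y = [(-65)·(-0.4) − 35·(-0.2)] / -11425 = -0.002888
|∇h| = √(-0.0007002² + -0.002888²) = 0.002972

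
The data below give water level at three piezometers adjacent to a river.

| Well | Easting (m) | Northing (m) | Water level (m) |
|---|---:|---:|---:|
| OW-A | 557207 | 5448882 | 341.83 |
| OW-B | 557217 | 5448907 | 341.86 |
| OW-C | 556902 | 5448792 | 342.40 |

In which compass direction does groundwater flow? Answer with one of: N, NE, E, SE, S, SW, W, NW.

SE

Taking OW-A as reference: OW-B−OW-A = (10, 25, +0.03); OW-C−OW-A = (-305, -90, +0.57).
Determinant of the coordinate differences = 10·(-90) − (-305)·25 = 6725.
∂h/∂x = [(+0.03)·(-90) − (+0.57)·25] / 6725 = -0.002520
∂h/∂y = [10·(+0.57) − (-305)·(+0.03)] / 6725 = +0.002208
Flow = −∇h = (+0.002520 east, -0.002208 north), which points southeast.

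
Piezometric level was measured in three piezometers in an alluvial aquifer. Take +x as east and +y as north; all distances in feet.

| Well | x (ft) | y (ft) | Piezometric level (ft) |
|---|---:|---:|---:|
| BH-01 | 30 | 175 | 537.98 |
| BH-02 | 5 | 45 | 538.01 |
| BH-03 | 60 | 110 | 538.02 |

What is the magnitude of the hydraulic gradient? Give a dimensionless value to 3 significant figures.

0.000681

With h = a·x + b·y + c and BH-01 as origin, the differences give:
  (-25)·a + (-130)·b = +0.03
  30·a + (-65)·b = +0.04
Eliminate b (×(-65) and ×(-130), subtract): 5525·a = 3.250 → a = ∂h/∂x = +0.0005882
Back-substitute: b = ∂h/∂y = -0.0003439.
|∇h| = √(0.0005882² + -0.0003439²) = 0.0006814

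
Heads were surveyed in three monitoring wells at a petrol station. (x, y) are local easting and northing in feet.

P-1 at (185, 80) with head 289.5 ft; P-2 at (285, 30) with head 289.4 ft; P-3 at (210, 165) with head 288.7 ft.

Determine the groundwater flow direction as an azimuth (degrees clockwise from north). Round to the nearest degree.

032°

Differences from P-1: to P-2 (Δx, Δy, Δh) = (100, -50, -0.1); to P-3 = (25, 85, -0.8).
Solve a·Δx + b·Δy = Δh: det = 100·85 − 25·(-50) = 9750.
∂h/∂x = [(-0.1)·85 − (-0.8)·(-50)] / 9750 = -0.004974
∂h/∂y = [100·(-0.8) − 25·(-0.1)] / 9750 = -0.007949
Flow direction (−∇h) has components (+0.004974 E, +0.007949 N).
Azimuth = atan2(E, N) = atan2(+0.004974, +0.007949) = 32.0° ≈ 032°.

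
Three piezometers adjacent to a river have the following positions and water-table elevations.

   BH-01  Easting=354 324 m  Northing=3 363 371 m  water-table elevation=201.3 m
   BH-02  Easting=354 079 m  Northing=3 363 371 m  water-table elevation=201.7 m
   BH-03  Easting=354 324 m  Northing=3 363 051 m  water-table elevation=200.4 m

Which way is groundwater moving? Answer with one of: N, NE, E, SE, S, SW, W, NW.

∂h/∂x = (201.7 − 201.3) / (354079 − 354324) = -0.001633
∂h/∂y = (200.4 − 201.3) / (3363051 − 3363371) = +0.002813
Flow = −∇h = (+0.001633 east, -0.002813 north), which points southeast.

SE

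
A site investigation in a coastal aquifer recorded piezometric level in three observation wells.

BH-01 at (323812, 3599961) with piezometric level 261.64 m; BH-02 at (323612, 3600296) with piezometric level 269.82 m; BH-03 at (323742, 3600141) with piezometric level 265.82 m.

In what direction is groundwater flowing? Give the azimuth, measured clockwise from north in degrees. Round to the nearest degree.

165°

Differences from BH-01: to BH-02 (Δx, Δy, Δh) = (-200, 335, +8.18); to BH-03 = (-70, 180, +4.18).
Determinant of the coordinate differences = (-200)·180 − (-70)·335 = -12550.
∂h/∂x = [(+8.18)·180 − (+4.18)·335] / -12550 = -0.005745
∂h/∂y = [(-200)·(+4.18) − (-70)·(+8.18)] / -12550 = +0.02099
Flow direction (−∇h) has components (+0.005745 E, -0.02099 N).
Azimuth = atan2(E, N) = atan2(+0.005745, -0.02099) = 164.7° ≈ 165°.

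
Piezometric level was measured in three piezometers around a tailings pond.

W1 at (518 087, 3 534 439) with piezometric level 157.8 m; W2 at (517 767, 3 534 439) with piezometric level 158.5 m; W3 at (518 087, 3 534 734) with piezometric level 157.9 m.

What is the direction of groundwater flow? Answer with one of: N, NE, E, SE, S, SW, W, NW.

E

∂h/∂x = (158.5 − 157.8) / (517767 − 518087) = -0.002187
∂h/∂y = (157.9 − 157.8) / (3534734 − 3534439) = +0.0003390
Flow = −∇h = (+0.002187 east, -0.0003390 north), which points east.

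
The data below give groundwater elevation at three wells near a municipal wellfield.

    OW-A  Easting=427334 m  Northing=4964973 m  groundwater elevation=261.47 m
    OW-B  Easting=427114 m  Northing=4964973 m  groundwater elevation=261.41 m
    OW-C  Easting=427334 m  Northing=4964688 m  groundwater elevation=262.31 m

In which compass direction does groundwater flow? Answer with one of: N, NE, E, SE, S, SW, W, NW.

∂h/∂x = (261.41 − 261.47) / (427114 − 427334) = +0.0002727
∂h/∂y = (262.31 − 261.47) / (4964688 − 4964973) = -0.002947
Flow = −∇h = (-0.0002727 east, +0.002947 north), which points north.

N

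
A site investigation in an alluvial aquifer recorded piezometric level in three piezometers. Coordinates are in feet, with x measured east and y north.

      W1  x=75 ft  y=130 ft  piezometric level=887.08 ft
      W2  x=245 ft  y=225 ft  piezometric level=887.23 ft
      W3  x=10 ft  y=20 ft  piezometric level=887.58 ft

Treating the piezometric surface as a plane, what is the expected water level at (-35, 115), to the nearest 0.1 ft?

Differences from W1: to W2 (Δx, Δy, Δh) = (170, 95, +0.15); to W3 = (-65, -110, +0.50).
Determinant of the coordinate differences = 170·(-110) − (-65)·95 = -12525.
∂h/∂x = [(+0.15)·(-110) − (+0.50)·95] / -12525 = +0.005110
∂h/∂y = [170·(+0.50) − (-65)·(+0.15)] / -12525 = -0.007565
h(-35, 115) = 887.08 + (+0.005110)·(-110) + (-0.007565)·(-15) = 887.08 -0.562 +0.113 = 886.631 ft.

886.6 ft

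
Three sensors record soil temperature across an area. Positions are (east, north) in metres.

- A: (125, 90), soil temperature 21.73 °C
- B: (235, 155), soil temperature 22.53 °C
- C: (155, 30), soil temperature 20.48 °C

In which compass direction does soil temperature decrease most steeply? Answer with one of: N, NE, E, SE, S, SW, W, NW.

With T = a·x + b·y + c and A as origin, the differences give:
  110·a + 65·b = +0.80
  30·a + (-60)·b = -1.25
Eliminate b (×(-60) and ×65, subtract): -8550·a = 33.250 → a = ∂T/∂x = -0.003889
Back-substitute: b = ∂T/∂y = +0.01889.
Steepest decrease is along −∇f = (+0.003889 E, -0.01889 N) → south.

S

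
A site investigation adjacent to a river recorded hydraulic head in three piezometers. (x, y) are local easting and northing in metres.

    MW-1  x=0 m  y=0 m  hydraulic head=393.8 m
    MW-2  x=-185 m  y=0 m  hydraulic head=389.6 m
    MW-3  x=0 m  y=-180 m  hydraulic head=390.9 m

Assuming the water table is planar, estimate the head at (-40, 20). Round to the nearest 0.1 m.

393.2 m

∂h/∂x = (389.6 − 393.8) / (-185 − 0) = +0.02270
∂h/∂y = (390.9 − 393.8) / (-180 − 0) = +0.01611
h(-40, 20) = 393.8 + (+0.02270)·(-40) + (+0.01611)·(20) = 393.8 -0.908 +0.322 = 393.214 m.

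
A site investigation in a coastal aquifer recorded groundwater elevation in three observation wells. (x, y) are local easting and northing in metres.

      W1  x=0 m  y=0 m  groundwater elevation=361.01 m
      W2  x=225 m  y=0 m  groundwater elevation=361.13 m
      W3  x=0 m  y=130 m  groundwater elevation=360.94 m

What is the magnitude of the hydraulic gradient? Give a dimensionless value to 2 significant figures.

0.00076

∂h/∂x = (361.13 − 361.01) / (225 − 0) = +0.0005333
∂h/∂y = (360.94 − 361.01) / (130 − 0) = -0.0005385
|∇h| = √(0.0005333² + -0.0005385²) = 0.0007579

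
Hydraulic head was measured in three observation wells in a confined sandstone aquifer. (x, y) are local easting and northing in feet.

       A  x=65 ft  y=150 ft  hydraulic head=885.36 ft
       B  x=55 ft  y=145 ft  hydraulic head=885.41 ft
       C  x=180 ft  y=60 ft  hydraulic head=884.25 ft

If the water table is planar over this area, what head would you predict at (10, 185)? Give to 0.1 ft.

Differences from A: to B (Δx, Δy, Δh) = (-10, -5, +0.05); to C = (115, -90, -1.11).
Determinant of the coordinate differences = (-10)·(-90) − 115·(-5) = 1475.
∂h/∂x = [(+0.05)·(-90) − (-1.11)·(-5)] / 1475 = -0.006814
∂h/∂y = [(-10)·(-1.11) − 115·(+0.05)] / 1475 = +0.003627
h(10, 185) = 885.36 + (-0.006814)·(-55) + (+0.003627)·(35) = 885.36 +0.375 +0.127 = 885.862 ft.

885.9 ft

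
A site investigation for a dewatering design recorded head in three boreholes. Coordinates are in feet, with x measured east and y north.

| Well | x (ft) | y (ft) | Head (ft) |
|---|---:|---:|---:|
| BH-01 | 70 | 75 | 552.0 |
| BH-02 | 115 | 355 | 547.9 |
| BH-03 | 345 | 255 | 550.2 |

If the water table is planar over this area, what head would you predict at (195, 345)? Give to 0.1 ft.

548.3 ft

With h = a·x + b·y + c and BH-01 as origin, the differences give:
  45·a + 280·b = -4.1
  275·a + 180·b = -1.8
Eliminate b (×180 and ×280, subtract): -68900·a = -234.00 → a = ∂h/∂x = +0.003396
Back-substitute: b = ∂h/∂y = -0.01519.
h(195, 345) = 552.0 + (+0.003396)·(125) + (-0.01519)·(270) = 552.0 +0.425 -4.101 = 548.324 ft.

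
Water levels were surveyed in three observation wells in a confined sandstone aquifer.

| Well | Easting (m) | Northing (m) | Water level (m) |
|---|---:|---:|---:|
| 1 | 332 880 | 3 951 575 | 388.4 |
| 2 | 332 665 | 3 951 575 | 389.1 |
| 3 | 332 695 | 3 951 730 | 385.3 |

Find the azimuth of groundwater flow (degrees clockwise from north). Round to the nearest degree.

Three-point gradient (reference 1): Δ to 2 = (-215, 0, +0.7), Δ to 3 = (-185, 155, -3.1).
∂h/∂x = -0.003256, ∂h/∂y = -0.02389 (det = -33325).
Flow direction (−∇h) has components (+0.003256 E, +0.02389 N).
Azimuth = atan2(E, N) = atan2(+0.003256, +0.02389) = 7.8° ≈ 008°.

008°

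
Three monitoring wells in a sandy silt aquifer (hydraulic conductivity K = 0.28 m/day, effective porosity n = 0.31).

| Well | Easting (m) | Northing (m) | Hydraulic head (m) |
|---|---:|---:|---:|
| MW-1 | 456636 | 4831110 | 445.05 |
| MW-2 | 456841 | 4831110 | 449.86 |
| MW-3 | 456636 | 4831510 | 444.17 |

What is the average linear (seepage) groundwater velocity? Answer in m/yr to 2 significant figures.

∂h/∂x = (449.86 − 445.05) / (456841 − 456636) = +0.02346
∂h/∂y = (444.17 − 445.05) / (4831510 − 4831110) = -0.002200
|∇h| = √(0.02346² + -0.002200²) = 0.02356
Seepage velocity v = K·i/n = 0.28 × 0.02356 / 0.31 = 0.02128 m/day = 7.773 m/yr.

7.8 m/yr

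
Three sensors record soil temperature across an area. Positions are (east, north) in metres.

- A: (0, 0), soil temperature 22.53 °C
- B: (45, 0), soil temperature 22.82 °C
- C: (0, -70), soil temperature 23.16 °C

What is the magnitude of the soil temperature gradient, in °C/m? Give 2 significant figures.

∂T/∂x = (22.82 − 22.53) / (45 − 0) = +0.006444
∂T/∂y = (23.16 − 22.53) / (-70 − 0) = -0.009000
|∇f| = √(0.006444² + -0.009000²) = 0.01107 °C/m

0.011 °C/m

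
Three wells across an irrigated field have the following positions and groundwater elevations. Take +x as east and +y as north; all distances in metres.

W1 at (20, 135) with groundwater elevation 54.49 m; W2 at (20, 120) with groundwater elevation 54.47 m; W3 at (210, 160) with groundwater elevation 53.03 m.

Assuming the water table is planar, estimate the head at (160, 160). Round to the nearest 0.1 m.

With h = a·x + b·y + c and W1 as origin, the differences give:
  0·a + (-15)·b = -0.02
  190·a + 25·b = -1.46
Eliminate b (×25 and ×(-15), subtract): 2850·a = -22.400 → a = ∂h/∂x = -0.007860
Back-substitute: b = ∂h/∂y = +0.001333.
h(160, 160) = 54.49 + (-0.007860)·(140) + (+0.001333)·(25) = 54.49 -1.100 +0.033 = 53.423 m.

53.4 m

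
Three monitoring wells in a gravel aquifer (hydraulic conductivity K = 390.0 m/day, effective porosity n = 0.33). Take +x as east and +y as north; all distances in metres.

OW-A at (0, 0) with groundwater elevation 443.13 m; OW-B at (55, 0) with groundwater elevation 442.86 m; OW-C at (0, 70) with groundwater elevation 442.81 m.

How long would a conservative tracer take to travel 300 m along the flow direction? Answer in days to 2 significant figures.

38 days

∂h/∂x = (442.86 − 443.13) / (55 − 0) = -0.004909
∂h/∂y = (442.81 − 443.13) / (70 − 0) = -0.004571
|∇h| = √(-0.004909² + -0.004571²) = 0.006708
Seepage velocity v = K·i/n = 390.0 × 0.006708 / 0.33 = 7.928 m/day.
t = 300 / 7.928 = 37.84 days.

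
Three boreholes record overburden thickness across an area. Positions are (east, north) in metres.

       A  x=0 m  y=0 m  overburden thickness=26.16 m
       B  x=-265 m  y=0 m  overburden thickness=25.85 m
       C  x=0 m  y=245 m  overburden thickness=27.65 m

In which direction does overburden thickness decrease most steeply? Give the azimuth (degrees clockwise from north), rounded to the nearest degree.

191°

∂d/∂x = (25.85 − 26.16) / (-265 − 0) = +0.001170
∂d/∂y = (27.65 − 26.16) / (245 − 0) = +0.006082
Steepest decrease is along −∇f: components (-0.001170 E, -0.006082 N).
Azimuth = atan2(-0.001170, -0.006082) = 190.9° ≈ 191°.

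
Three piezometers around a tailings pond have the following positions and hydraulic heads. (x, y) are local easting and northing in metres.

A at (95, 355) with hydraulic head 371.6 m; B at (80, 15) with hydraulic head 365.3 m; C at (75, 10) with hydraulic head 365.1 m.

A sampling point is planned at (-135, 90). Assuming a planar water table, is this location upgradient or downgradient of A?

downgradient

Taking A as reference: B−A = (-15, -340, -6.3); C−A = (-20, -345, -6.5).
Determinant of the coordinate differences = (-15)·(-345) − (-20)·(-340) = -1625.
∂h/∂x = [(-6.3)·(-345) − (-6.5)·(-340)] / -1625 = +0.02246
∂h/∂y = [(-15)·(-6.5) − (-20)·(-6.3)] / -1625 = +0.01754
Head at (-135, 90) = 371.6 + (+0.02246)·(-230) + (+0.01754)·(-265) = 361.79 m.
That is lower than the 371.6 m at A, so the point is downgradient.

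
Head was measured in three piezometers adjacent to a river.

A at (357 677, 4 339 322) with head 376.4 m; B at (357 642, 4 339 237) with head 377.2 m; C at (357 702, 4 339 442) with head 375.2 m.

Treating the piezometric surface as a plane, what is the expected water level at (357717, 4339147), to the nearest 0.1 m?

Three-point gradient (reference A): Δ to B = (-35, -85, +0.8), Δ to C = (25, 120, -1.2).
∂h/∂x = +0.002892, ∂h/∂y = -0.01060 (det = -2075).
h(357717, 4339147) = 376.4 + (+0.002892)·(40) + (-0.01060)·(-175) = 376.4 +0.116 +1.855 = 378.371 m.

378.4 m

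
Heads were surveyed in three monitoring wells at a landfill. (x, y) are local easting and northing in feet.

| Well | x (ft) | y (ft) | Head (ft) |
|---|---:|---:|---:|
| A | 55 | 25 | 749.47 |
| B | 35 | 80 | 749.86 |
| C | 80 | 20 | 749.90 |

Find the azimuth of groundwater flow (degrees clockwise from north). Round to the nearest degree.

With h = a·x + b·y + c and A as origin, the differences give:
  (-20)·a + 55·b = +0.39
  25·a + (-5)·b = +0.43
Eliminate b (×(-5) and ×55, subtract): -1275·a = -25.600 → a = ∂h/∂x = +0.02008
Back-substitute: b = ∂h/∂y = +0.01439.
Flow direction (−∇h) has components (-0.02008 E, -0.01439 N).
Azimuth = atan2(E, N) = atan2(-0.02008, -0.01439) = 234.4° ≈ 234°.

234°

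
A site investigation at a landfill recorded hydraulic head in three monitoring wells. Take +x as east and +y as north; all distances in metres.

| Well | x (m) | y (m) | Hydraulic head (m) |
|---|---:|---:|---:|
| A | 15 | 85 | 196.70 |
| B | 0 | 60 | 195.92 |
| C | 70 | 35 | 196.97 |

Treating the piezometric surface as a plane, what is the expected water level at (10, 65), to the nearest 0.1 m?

196.2 m

With h = a·x + b·y + c and A as origin, the differences give:
  (-15)·a + (-25)·b = -0.78
  55·a + (-50)·b = +0.27
Eliminate b (×(-50) and ×(-25), subtract): 2125·a = 45.750 → a = ∂h/∂x = +0.02153
Back-substitute: b = ∂h/∂y = +0.01828.
h(10, 65) = 196.70 + (+0.02153)·(-5) + (+0.01828)·(-20) = 196.70 -0.108 -0.366 = 196.227 m.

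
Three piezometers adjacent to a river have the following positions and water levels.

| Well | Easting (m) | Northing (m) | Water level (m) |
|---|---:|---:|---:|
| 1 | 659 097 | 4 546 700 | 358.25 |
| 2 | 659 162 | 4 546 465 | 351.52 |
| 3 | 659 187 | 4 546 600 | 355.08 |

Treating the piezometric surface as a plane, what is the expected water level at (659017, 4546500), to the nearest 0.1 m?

Differences from 1: to 2 (Δx, Δy, Δh) = (65, -235, -6.73); to 3 = (90, -100, -3.17).
Solve a·Δx + b·Δy = Δh: det = 65·(-100) − 90·(-235) = 14650.
∂h/∂x = [(-6.73)·(-100) − (-3.17)·(-235)] / 14650 = -0.004911
∂h/∂y = [65·(-3.17) − 90·(-6.73)] / 14650 = +0.02728
h(659017, 4546500) = 358.25 + (-0.004911)·(-80) + (+0.02728)·(-200) = 358.25 +0.393 -5.456 = 353.187 m.

353.2 m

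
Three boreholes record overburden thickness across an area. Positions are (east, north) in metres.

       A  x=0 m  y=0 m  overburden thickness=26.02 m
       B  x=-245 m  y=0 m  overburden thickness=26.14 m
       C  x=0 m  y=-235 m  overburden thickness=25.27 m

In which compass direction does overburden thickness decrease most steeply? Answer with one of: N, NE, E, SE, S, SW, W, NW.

∂d/∂x = (26.14 − 26.02) / (-245 − 0) = -0.0004898
∂d/∂y = (25.27 − 26.02) / (-235 − 0) = +0.003191
Steepest decrease is along −∇f = (+0.0004898 E, -0.003191 N) → south.

S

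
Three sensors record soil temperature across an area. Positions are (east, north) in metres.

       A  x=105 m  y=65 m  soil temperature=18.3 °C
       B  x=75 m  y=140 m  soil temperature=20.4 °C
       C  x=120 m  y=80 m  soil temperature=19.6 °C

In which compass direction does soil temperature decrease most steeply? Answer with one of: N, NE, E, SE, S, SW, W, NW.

SW

Taking A as reference: B−A = (-30, 75, +2.1); C−A = (15, 15, +1.3).
Determinant of the coordinate differences = (-30)·15 − 15·75 = -1575.
∂T/∂x = [(+2.1)·15 − (+1.3)·75] / -1575 = +0.04190
∂T/∂y = [(-30)·(+1.3) − 15·(+2.1)] / -1575 = +0.04476
Steepest decrease is along −∇f = (-0.04190 E, -0.04476 N) → southwest.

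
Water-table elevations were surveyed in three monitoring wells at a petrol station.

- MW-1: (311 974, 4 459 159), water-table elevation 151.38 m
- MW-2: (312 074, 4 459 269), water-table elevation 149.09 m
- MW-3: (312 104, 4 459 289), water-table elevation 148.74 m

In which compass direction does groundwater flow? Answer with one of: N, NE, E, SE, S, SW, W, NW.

Differences from MW-1: to MW-2 (Δx, Δy, Δh) = (100, 110, -2.29); to MW-3 = (130, 130, -2.64).
Solve a·Δx + b·Δy = Δh: det = 100·130 − 130·110 = -1300.
∂h/∂x = [(-2.29)·130 − (-2.64)·110] / -1300 = +0.005615
∂h/∂y = [100·(-2.64) − 130·(-2.29)] / -1300 = -0.02592
Flow = −∇h = (-0.005615 east, +0.02592 north), which points north.

N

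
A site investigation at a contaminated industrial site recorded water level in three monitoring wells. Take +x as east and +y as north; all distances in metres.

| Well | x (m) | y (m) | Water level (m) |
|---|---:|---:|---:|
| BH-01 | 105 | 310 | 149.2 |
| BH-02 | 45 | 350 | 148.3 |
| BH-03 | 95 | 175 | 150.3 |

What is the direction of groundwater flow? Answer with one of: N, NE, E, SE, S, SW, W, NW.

Differences from BH-01: to BH-02 (Δx, Δy, Δh) = (-60, 40, -0.9); to BH-03 = (-10, -135, +1.1).
Determinant of the coordinate differences = (-60)·(-135) − (-10)·40 = 8500.
∂h/∂x = [(-0.9)·(-135) − (+1.1)·40] / 8500 = +0.009118
∂h/∂y = [(-60)·(+1.1) − (-10)·(-0.9)] / 8500 = -0.008824
Flow = −∇h = (-0.009118 east, +0.008824 north), which points northwest.

NW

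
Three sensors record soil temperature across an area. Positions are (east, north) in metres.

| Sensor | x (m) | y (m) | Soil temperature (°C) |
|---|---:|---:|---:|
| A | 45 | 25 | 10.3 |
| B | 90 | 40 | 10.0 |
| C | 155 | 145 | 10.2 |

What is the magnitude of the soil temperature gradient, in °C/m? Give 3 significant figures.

Taking A as reference: B−A = (45, 15, -0.3); C−A = (110, 120, -0.1).
Solve a·Δx + b·Δy = ΔT: det = 45·120 − 110·15 = 3750.
∂T/∂x = [(-0.3)·120 − (-0.1)·15] / 3750 = -0.009200
∂T/∂y = [45·(-0.1) − 110·(-0.3)] / 3750 = +0.007600
|∇f| = √(-0.009200² + 0.007600²) = 0.01193 °C/m

0.0119 °C/m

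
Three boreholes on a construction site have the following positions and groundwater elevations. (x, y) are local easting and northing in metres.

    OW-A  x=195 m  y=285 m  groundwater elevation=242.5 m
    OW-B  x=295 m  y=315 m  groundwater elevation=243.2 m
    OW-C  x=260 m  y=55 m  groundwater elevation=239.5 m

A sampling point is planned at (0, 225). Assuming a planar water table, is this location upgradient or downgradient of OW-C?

Differences from OW-A: to OW-B (Δx, Δy, Δh) = (100, 30, +0.7); to OW-C = (65, -230, -3.0).
Solve a·Δx + b·Δy = Δh: det = 100·(-230) − 65·30 = -24950.
∂h/∂x = [(+0.7)·(-230) − (-3.0)·30] / -24950 = +0.002846
∂h/∂y = [100·(-3.0) − 65·(+0.7)] / -24950 = +0.01385
Head at (0, 225) = 242.5 + (+0.002846)·(-195) + (+0.01385)·(-60) = 241.11 m.
That is higher than the 239.5 m at OW-C, so the point is upgradient.

upgradient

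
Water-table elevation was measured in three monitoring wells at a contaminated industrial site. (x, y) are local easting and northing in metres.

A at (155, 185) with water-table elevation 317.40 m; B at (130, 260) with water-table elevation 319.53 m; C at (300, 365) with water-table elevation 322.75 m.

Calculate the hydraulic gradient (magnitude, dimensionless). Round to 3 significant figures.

0.0288

Taking A as reference: B−A = (-25, 75, +2.13); C−A = (145, 180, +5.35).
Determinant of the coordinate differences = (-25)·180 − 145·75 = -15375.
∂h/∂x = [(+2.13)·180 − (+5.35)·75] / -15375 = +0.001161
∂h/∂y = [(-25)·(+5.35) − 145·(+2.13)] / -15375 = +0.02879
|∇h| = √(0.001161² + 0.02879²) = 0.02881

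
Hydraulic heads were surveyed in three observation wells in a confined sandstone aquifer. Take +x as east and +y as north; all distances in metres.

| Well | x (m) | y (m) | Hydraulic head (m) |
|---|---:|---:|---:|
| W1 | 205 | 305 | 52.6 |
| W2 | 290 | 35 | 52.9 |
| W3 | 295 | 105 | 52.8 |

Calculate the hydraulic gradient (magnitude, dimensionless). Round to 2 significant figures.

Differences from W1: to W2 (Δx, Δy, Δh) = (85, -270, +0.3); to W3 = (90, -200, +0.2).
Solve a·Δx + b·Δy = Δh: det = 85·(-200) − 90·(-270) = 7300.
∂h/∂x = [(+0.3)·(-200) − (+0.2)·(-270)] / 7300 = -0.0008219
∂h/∂y = [85·(+0.2) − 90·(+0.3)] / 7300 = -0.001370
|∇h| = √(-0.0008219² + -0.001370²) = 0.001598

0.0016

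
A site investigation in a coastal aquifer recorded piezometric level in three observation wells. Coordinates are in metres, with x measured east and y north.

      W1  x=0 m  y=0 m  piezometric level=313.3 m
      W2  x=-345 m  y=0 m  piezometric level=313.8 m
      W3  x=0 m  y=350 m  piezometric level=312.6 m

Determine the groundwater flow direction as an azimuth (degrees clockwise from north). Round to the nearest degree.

036°

∂h/∂x = (313.8 − 313.3) / (-345 − 0) = -0.001449
∂h/∂y = (312.6 − 313.3) / (350 − 0) = -0.002000
Flow direction (−∇h) has components (+0.001449 E, +0.002000 N).
Azimuth = atan2(E, N) = atan2(+0.001449, +0.002000) = 35.9° ≈ 036°.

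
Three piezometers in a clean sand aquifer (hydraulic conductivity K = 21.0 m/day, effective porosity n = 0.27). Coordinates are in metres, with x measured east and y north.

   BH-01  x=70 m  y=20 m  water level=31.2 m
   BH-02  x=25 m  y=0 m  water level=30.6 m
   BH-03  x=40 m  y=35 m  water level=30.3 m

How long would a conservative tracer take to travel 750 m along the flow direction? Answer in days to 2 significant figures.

With h = a·x + b·y + c and BH-01 as origin, the differences give:
  (-45)·a + (-20)·b = -0.6
  (-30)·a + 15·b = -0.9
Eliminate b (×15 and ×(-20), subtract): -1275·a = -27.00 → a = ∂h/∂x = +0.02118
Back-substitute: b = ∂h/∂y = -0.01765.
|∇h| = √(0.02118² + -0.01765²) = 0.02757
Seepage velocity v = K·i/n = 21.0 × 0.02757 / 0.27 = 2.144 m/day.
t = 750 / 2.144 = 349.8 days.

350 days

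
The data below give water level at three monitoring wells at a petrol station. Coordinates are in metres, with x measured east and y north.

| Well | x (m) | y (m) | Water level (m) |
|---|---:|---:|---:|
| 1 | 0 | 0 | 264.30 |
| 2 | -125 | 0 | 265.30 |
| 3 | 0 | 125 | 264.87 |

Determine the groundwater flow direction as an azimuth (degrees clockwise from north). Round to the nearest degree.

120°

∂h/∂x = (265.30 − 264.30) / (-125 − 0) = -0.008000
∂h/∂y = (264.87 − 264.30) / (125 − 0) = +0.004560
Flow direction (−∇h) has components (+0.008000 E, -0.004560 N).
Azimuth = atan2(E, N) = atan2(+0.008000, -0.004560) = 119.7° ≈ 120°.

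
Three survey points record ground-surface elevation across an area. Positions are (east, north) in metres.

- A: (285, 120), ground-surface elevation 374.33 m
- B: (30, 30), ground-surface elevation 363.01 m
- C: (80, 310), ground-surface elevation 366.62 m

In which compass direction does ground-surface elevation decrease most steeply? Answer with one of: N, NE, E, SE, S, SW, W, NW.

Taking A as reference: B−A = (-255, -90, -11.32); C−A = (-205, 190, -7.71).
Determinant of the coordinate differences = (-255)·190 − (-205)·(-90) = -66900.
∂z/∂x = [(-11.32)·190 − (-7.71)·(-90)] / -66900 = +0.04252
∂z/∂y = [(-255)·(-7.71) − (-205)·(-11.32)] / -66900 = +0.005300
Steepest decrease is along −∇f = (-0.04252 E, -0.005300 N) → west.

W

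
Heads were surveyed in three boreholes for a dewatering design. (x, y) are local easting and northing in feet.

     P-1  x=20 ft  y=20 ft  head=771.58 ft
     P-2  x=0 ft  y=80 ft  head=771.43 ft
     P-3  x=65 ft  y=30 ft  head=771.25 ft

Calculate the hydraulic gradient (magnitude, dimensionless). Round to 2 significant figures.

0.0078

With h = a·x + b·y + c and P-1 as origin, the differences give:
  (-20)·a + 60·b = -0.15
  45·a + 10·b = -0.33
Eliminate b (×10 and ×60, subtract): -2900·a = 18.300 → a = ∂h/∂x = -0.006310
Back-substitute: b = ∂h/∂y = -0.004603.
|∇h| = √(-0.006310² + -0.004603²) = 0.00781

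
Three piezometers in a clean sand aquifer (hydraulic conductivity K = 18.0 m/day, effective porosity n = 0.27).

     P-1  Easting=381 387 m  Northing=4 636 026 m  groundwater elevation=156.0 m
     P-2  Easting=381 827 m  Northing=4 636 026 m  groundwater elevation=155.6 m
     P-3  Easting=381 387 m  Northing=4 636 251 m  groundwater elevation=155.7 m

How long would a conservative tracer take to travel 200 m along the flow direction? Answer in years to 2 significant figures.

5.1 years

∂h/∂x = (155.6 − 156.0) / (381827 − 381387) = -0.0009091
∂h/∂y = (155.7 − 156.0) / (4636251 − 4636026) = -0.001333
|∇h| = √(-0.0009091² + -0.001333²) = 0.001613
Seepage velocity v = K·i/n = 18.0 × 0.001613 / 0.27 = 0.1075 m/day.
t = 200 / 0.1075 = 1860 days = 5.09 years.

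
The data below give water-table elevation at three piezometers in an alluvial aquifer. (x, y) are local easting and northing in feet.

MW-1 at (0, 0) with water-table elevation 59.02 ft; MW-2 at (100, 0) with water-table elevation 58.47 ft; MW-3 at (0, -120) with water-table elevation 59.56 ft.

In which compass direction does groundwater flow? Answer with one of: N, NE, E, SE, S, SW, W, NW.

∂h/∂x = (58.47 − 59.02) / (100 − 0) = -0.005500
∂h/∂y = (59.56 − 59.02) / (-120 − 0) = -0.004500
Flow = −∇h = (+0.005500 east, +0.004500 north), which points northeast.

NE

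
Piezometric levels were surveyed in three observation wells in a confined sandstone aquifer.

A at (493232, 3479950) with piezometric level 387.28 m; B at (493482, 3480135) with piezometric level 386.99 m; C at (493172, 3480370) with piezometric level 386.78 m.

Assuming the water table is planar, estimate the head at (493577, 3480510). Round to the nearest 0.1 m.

Differences from A: to B (Δx, Δy, Δh) = (250, 185, -0.29); to C = (-60, 420, -0.50).
Solve a·Δx + b·Δy = Δh: det = 250·420 − (-60)·185 = 116100.
∂h/∂x = [(-0.29)·420 − (-0.50)·185] / 116100 = -0.0002524
∂h/∂y = [250·(-0.50) − (-60)·(-0.29)] / 116100 = -0.001227
h(493577, 3480510) = 387.28 + (-0.0002524)·(345) + (-0.001227)·(560) = 387.28 -0.087 -0.687 = 386.506 m.

386.5 m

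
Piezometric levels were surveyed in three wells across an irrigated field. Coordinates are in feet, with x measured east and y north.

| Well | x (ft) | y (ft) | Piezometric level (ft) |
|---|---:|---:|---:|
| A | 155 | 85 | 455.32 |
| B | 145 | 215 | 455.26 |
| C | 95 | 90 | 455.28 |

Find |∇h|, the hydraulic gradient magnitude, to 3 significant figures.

With h = a·x + b·y + c and A as origin, the differences give:
  (-10)·a + 130·b = -0.06
  (-60)·a + 5·b = -0.04
Eliminate b (×5 and ×130, subtract): 7750·a = 4.900 → a = ∂h/∂x = +0.0006323
Back-substitute: b = ∂h/∂y = -0.0004129.
|∇h| = √(0.0006323² + -0.0004129²) = 0.0007552

0.000755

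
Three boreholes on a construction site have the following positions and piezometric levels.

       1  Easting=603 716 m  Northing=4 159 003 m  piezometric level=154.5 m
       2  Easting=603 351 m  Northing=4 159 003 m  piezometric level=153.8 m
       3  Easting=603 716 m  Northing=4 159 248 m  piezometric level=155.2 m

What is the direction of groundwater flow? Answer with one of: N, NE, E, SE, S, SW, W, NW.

SW

∂h/∂x = (153.8 − 154.5) / (603351 − 603716) = +0.001918
∂h/∂y = (155.2 − 154.5) / (4159248 − 4159003) = +0.002857
Flow = −∇h = (-0.001918 east, -0.002857 north), which points southwest.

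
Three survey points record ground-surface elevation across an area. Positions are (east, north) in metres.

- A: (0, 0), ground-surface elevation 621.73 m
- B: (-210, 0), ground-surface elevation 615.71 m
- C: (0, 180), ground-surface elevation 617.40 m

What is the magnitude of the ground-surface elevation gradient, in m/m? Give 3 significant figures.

0.0374 m/m

∂z/∂x = (615.71 − 621.73) / (-210 − 0) = +0.02867
∂z/∂y = (617.40 − 621.73) / (180 − 0) = -0.02406
|∇f| = √(0.02867² + -0.02406²) = 0.03743 m/m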